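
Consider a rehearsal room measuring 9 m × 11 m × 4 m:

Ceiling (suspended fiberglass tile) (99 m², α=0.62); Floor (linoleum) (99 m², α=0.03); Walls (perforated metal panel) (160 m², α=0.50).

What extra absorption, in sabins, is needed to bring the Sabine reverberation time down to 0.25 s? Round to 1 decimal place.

A₁ = Σ Sᵢαᵢ = 99×0.62 + 99×0.03 + 160×0.50 = 144.350 sabins.
For T = 0.25 s, need A₂ = 0.161·V/T = 0.161·396/0.25 = 255.024 sabins.
ΔA = A₂ − A₁ = 255.024 − 144.350 = 110.7 sabins.

110.7 sabins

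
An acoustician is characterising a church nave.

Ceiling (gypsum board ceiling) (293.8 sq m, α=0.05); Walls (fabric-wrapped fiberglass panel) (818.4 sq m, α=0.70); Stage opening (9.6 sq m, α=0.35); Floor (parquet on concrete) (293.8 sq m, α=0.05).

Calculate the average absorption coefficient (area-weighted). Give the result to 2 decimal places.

Total surface area S = 1415.6 sq m.
Weighted sum Σ Sα = 605.620.
ᾱ = A/S = 0.43.

0.43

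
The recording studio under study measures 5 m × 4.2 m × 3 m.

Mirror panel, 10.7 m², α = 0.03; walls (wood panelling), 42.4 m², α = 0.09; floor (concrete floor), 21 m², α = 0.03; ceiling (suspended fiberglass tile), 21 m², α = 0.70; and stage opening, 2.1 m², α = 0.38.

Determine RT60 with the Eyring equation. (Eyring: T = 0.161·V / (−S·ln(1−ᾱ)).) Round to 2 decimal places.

0.45 sec

S = Σ Sᵢ = 97.2 m².
Σ(Sᵢαᵢ) = 10.7·0.03 + 42.4·0.09 + 21·0.03 + 21·0.70 + 2.1·0.38 = 20.265.
ᾱ = 20.265 / 97.2 = 0.2085.
−S·ln(1−ᾱ) = −97.2 × ln(1 − 0.2085) = 22.728.
V = 5 × 4.2 × 3 = 63 m³.
RT60 = 0.161 × 63 / 22.728 = 0.45 s.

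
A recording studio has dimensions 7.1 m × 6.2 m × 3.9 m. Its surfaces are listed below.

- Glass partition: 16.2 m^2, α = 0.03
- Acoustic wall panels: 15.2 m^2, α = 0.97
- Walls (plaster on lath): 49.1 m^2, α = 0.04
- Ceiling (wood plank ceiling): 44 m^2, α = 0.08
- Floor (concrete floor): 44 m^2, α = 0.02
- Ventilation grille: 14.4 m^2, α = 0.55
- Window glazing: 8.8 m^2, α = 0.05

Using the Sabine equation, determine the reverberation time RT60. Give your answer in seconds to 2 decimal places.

0.92 s

Summing Sᵢαᵢ: 0.486 + 14.744 + 1.964 + 3.520 + 0.880 + 7.920 + 0.440 → A = 29.954 sabins.
V = 7.1·6.2·3.9 = 171.678 m³.
RT60 = 0.161 · V / A = 0.161 × 171.678 / 29.954 = 0.92 s.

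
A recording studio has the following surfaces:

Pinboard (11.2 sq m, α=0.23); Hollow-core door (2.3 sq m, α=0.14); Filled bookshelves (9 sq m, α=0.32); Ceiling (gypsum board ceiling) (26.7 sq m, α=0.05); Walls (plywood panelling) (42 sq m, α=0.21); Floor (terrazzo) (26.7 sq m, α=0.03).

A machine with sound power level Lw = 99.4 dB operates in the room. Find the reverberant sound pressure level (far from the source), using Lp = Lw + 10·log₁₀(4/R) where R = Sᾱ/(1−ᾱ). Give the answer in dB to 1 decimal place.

A = 16.734 sabins; S = 117.9 sq m.
ᾱ = 0.1419, so room constant R = A/(1−ᾱ) = 19.501 sq m.
Lp = 99.4 + 10·log₁₀(4/19.501) = 99.4 + (-6.88) = 92.5 dB.

92.5 dB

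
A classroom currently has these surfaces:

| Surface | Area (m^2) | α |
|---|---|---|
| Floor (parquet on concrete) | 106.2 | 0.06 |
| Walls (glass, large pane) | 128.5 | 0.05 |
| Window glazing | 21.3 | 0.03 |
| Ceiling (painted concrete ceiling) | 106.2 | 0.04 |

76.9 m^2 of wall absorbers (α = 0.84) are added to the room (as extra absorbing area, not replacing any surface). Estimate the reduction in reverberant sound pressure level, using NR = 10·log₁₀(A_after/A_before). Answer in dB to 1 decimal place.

6.7 dB

A_before = Σ Sᵢαᵢ = 106.2*0.06 + 128.5*0.05 + 21.3*0.03 + 106.2*0.04 = 17.684 sabins.
Treatment contributes 76.9·0.84 = 64.596 sabins.
A_after = 17.684 + 64.596 = 82.280 sabins.
NR = 10·log₁₀(82.280/17.684) = 6.7 dB.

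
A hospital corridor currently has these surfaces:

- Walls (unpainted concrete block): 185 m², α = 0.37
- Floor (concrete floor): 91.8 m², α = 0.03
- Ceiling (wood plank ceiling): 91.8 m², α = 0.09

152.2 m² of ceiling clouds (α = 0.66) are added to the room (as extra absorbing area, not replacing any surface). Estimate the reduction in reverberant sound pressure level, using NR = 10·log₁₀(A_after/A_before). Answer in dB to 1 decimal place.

3.5 dB

Summing Sᵢαᵢ: 68.450 + 2.754 + 8.262 → A_before = 79.466 sabins.
Added absorption = 152.2 × 0.66 = 100.452 sabins.
A_after = 79.466 + 100.452 = 179.918 sabins.
Reduction = 10 log₁₀(A_after/A_before) = 10 log₁₀(2.2641) = 3.5 dB.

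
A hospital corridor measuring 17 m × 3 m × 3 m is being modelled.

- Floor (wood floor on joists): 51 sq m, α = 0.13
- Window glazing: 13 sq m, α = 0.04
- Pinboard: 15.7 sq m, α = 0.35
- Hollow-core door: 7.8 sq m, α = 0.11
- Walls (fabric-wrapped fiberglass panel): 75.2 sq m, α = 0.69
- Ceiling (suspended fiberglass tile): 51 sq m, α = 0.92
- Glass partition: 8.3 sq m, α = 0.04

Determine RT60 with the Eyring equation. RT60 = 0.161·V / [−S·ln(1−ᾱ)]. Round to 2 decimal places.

Total surface area S = 51 + 13 + 15.7 + 7.8 + 75.2 + 51 + 8.3 = 222.0 sq m.
Absorption A = 51·0.13 + 13·0.04 + 15.7·0.35 + 7.8·0.11 + 75.2·0.69 + 51·0.92 + 8.3·0.04 = 112.643 sabins.
ᾱ = 112.643 / 222.0 = 0.5074.
−S·ln(1−ᾱ) = −222.0 × ln(1 − 0.5074) = 157.189.
V = 17 × 3 × 3 = 153 m³.
T = 0.161·V/[−S·ln(1−ᾱ)] = 0.161·153/157.189 = 0.16 s.

0.16 s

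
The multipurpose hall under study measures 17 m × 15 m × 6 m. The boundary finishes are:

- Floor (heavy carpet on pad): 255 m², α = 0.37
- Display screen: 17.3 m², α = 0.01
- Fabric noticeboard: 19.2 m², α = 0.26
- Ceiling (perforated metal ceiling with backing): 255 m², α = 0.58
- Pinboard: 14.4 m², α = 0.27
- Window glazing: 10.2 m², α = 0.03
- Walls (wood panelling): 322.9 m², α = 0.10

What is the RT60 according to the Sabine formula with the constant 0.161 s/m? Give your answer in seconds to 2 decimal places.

0.87 seconds

Summing Sᵢαᵢ: 94.350 + 0.173 + 4.992 + 147.900 + 3.888 + 0.306 + 32.290 → A = 283.899 sabins.
Volume V = 17 × 15 × 6 = 1530 m³.
Sabine: RT60 = 0.161 × 1530 / 283.899 = 0.87 s.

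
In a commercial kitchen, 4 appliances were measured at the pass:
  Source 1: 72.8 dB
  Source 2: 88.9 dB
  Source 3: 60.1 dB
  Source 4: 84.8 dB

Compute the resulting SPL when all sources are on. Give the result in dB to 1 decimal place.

Converting to relative power and adding: 10^(72.8/10) + 10^(88.9/10) + 10^(60.1/10) + 10^(84.8/10) = 1.098e+09.
Back to dB: 10·log₁₀ Σ = 90.4 dB.

90.4 dB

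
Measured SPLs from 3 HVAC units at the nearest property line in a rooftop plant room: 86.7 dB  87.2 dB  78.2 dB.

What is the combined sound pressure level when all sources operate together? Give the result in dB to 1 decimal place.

Σ 10^(Lᵢ/10) = 1.059e+09.
L_total = 10·log₁₀(1.059e+09) = 90.2 dB.

90.2 dB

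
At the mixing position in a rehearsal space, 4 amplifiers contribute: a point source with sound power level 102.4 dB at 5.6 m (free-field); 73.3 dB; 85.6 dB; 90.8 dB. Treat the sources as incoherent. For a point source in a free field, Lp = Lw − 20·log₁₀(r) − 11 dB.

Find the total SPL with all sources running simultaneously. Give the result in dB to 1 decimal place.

Source at 5.6 m: Lp = 102.4 − 20·log₁₀(5.6) − 11 = 76.4 dB.
Converting to relative power and adding: 10^(76.4/10) + 10^(73.3/10) + 10^(85.6/10) + 10^(90.8/10) = 1.63e+09.
Back to dB: 10·log₁₀ Σ = 92.1 dB.

92.1 dB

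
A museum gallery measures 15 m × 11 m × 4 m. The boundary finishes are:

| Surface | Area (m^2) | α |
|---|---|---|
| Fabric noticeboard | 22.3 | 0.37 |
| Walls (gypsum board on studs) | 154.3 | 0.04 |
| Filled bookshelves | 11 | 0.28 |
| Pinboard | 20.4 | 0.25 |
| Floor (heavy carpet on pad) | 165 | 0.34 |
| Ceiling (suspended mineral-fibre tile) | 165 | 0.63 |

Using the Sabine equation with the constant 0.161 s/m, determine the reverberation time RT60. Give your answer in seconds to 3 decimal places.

0.582 sec

A = Σ Sᵢαᵢ = 22.3·0.37 + 154.3·0.04 + 11·0.28 + 20.4·0.25 + 165·0.34 + 165·0.63 = 182.653 sabins.
Volume V = 15 × 11 × 4 = 660 m³.
Sabine: RT60 = 0.161 × 660 / 182.653 = 0.582 s.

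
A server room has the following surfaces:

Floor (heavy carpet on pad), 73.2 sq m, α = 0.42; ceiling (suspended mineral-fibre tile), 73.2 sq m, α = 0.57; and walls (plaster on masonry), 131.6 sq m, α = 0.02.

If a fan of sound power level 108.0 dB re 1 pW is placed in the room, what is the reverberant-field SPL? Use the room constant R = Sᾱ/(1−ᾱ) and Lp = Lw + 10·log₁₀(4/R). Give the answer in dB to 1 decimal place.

Σ(Sᵢαᵢ) = 73.2·0.42 + 73.2·0.57 + 131.6·0.02 = 75.100; total area S = 278.0 sq m.
ᾱ = 75.100/278.0 = 0.2701; R = Sᾱ/(1−ᾱ) = 75.100/(1−0.2701) = 102.891 sq m.
Lp = Lw + 10 log₁₀(4/R) = 108.0 -14.10 = 93.9 dB.

93.9 dB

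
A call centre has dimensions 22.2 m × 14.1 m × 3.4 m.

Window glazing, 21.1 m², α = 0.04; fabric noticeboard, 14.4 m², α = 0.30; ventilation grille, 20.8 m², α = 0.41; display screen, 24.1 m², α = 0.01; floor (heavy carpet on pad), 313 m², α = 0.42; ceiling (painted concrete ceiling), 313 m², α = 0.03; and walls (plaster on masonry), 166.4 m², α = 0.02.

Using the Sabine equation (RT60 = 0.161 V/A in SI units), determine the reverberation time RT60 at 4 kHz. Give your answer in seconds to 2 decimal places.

1.08 sec

A = Σ Sᵢαᵢ = 21.1*0.04 + 14.4*0.30 + 20.8*0.41 + 24.1*0.01 + 313*0.42 + 313*0.03 + 166.4*0.02 = 158.111 sabins.
Room volume: 1064.268 m³.
RT60 = 0.161 · V / A = 0.161 × 1064.268 / 158.111 = 1.08 s.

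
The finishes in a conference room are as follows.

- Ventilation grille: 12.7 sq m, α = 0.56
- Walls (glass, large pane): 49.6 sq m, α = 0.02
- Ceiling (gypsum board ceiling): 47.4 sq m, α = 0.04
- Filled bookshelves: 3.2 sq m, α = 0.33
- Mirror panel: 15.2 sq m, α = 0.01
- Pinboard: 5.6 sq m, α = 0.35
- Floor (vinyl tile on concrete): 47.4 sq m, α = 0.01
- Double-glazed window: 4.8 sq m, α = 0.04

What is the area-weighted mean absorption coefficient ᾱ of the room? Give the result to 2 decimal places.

0.07

S = Σ Sᵢ = 12.7 + 49.6 + 47.4 + 3.2 + 15.2 + 5.6 + 47.4 + 4.8 = 185.9 sq m.
Σ(Sᵢαᵢ) = 12.7·0.56 + 49.6·0.02 + 47.4·0.04 + 3.2·0.33 + 15.2·0.01 + 5.6·0.35 + 47.4·0.01 + 4.8·0.04 = 13.834.
ᾱ = A/S = 0.07.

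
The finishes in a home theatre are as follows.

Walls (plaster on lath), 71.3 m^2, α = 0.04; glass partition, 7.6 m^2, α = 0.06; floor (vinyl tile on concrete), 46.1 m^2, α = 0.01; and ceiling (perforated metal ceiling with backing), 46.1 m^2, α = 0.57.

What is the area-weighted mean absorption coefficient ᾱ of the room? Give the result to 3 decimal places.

0.176

Total surface area S = 171.1 m^2.
A = 71.3·0.04 + 7.6·0.06 + 46.1·0.01 + 46.1·0.57 = 30.046 sabins.
ᾱ = A/S = 0.176.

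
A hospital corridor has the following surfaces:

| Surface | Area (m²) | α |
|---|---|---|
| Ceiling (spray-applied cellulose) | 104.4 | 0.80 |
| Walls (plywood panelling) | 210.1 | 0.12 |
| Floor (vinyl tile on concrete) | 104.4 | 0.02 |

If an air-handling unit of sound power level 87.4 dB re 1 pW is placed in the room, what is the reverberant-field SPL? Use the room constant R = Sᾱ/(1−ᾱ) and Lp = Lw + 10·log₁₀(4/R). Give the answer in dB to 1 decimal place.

Σ(Sᵢαᵢ) = 104.4·0.80 + 210.1·0.12 + 104.4·0.02 = 110.820; total area S = 418.9 m².
ᾱ = 110.820/418.9 = 0.2646; R = Sᾱ/(1−ᾱ) = 110.820/(1−0.2646) = 150.694 m².
Lp = 87.4 + 10·log₁₀(4/150.694) = 87.4 + (-15.76) = 71.6 dB.

71.6 dB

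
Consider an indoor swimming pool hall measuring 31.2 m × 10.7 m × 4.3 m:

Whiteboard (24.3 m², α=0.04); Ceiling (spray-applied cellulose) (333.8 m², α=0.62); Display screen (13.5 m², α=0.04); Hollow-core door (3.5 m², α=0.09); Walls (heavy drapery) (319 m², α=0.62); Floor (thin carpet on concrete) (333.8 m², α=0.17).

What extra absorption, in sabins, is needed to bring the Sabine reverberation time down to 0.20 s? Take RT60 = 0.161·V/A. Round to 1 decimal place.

A₁ = Σ Sᵢαᵢ = 24.3·0.04 + 333.8·0.62 + 13.5·0.04 + 3.5·0.09 + 319·0.62 + 333.8·0.17 = 463.309 sabins.
For T = 0.20 s, need A₂ = 0.161·V/T = 0.161·1435.512/0.20 = 1155.587 sabins.
Shortfall: 1155.587 − 463.309 = 692.3 sabins.

692.3 sabins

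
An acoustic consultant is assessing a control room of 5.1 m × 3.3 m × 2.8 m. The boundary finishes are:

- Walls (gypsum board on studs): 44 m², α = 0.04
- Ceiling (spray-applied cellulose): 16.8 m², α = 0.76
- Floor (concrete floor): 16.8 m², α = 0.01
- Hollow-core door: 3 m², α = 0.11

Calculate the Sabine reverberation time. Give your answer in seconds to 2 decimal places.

0.50 s

A = Σ Sᵢαᵢ = 44*0.04 + 16.8*0.76 + 16.8*0.01 + 3*0.11 = 15.026 sabins.
Volume V = 5.1 × 3.3 × 2.8 = 47.124 m³.
Sabine: RT60 = 0.161 × 47.124 / 15.026 = 0.50 s.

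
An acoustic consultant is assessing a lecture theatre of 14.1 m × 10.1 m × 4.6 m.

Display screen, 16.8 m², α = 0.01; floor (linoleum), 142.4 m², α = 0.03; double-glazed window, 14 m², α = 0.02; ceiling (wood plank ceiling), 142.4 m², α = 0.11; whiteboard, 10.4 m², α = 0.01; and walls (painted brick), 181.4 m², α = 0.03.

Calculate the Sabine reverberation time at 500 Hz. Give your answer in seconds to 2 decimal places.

4.07 s

Summing Sᵢαᵢ: 0.168 + 4.272 + 0.280 + 15.664 + 0.104 + 5.442 → A = 25.930 sabins.
Volume V = 14.1 × 10.1 × 4.6 = 655.086 m³.
RT60 = 0.161 · V / A = 0.161 × 655.086 / 25.930 = 4.07 s.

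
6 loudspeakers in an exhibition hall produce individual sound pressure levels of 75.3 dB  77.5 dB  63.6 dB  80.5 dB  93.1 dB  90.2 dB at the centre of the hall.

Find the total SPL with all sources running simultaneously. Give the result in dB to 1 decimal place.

95.2 dB

Sum in the linear (power) domain: Σ 10^(Lᵢ/10) = 10^(75.3/10) + 10^(77.5/10) + 10^(63.6/10) + 10^(80.5/10) + 10^(93.1/10) + 10^(90.2/10) = 3.293e+09.
Combined level = 10 log₁₀(3.293e+09) = 95.2 dB.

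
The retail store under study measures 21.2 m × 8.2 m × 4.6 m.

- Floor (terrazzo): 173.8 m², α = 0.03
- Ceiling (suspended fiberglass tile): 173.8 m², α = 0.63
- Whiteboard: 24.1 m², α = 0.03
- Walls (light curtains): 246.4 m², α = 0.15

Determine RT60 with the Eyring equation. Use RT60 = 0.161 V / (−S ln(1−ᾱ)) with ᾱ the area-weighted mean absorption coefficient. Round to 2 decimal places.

0.74 s

S = Σ Sᵢ = 618.1 m².
Σ(Sᵢαᵢ) = 173.8×0.03 + 173.8×0.63 + 24.1×0.03 + 246.4×0.15 = 152.391.
Mean coefficient ᾱ = A/S = 0.2465.
−S·ln(1−ᾱ) = −618.1 × ln(1 − 0.2465) = 174.939.
V = 21.2 × 8.2 × 4.6 = 799.664 m³.
T = 0.161·V/[−S·ln(1−ᾱ)] = 0.161·799.664/174.939 = 0.74 s.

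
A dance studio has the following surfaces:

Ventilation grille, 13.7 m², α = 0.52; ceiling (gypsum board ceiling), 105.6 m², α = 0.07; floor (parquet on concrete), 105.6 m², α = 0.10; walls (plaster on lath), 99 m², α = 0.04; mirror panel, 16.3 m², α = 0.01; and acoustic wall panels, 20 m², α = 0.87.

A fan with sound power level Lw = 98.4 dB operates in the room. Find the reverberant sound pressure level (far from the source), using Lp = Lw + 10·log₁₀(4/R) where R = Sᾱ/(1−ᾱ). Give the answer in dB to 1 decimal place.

Σ(Sᵢαᵢ) = 13.7·0.52 + 105.6·0.07 + 105.6·0.10 + 99·0.04 + 16.3·0.01 + 20·0.87 = 46.599; total area S = 360.2 m².
ᾱ = 0.1294, so room constant R = A/(1−ᾱ) = 53.525 m².
Lp = Lw + 10 log₁₀(4/R) = 98.4 -11.26 = 87.1 dB.

87.1 dB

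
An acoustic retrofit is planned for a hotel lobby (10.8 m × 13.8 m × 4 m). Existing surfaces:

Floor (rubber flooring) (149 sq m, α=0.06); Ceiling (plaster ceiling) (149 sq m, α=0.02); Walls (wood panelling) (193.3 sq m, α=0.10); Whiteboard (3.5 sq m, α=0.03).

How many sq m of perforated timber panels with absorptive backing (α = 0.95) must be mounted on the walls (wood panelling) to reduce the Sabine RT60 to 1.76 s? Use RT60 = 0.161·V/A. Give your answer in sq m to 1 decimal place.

Total absorption A₁ = 149*0.06 + 149*0.02 + 193.3*0.10 + 3.5*0.03
  = 8.940 + 2.980 + 19.330 + 0.105 = 31.355 sq m sabins.
Required A₂ = 0.161·596.16/1.76 = 54.535 sabins.
Absorption to add: 54.535 − 31.355 = 23.180 sabins.
Net gain per sq m: Δα = 0.95 − 0.10 = 0.85.
Panel area = 23.180 / 0.85 = 27.3 sq m.

27.3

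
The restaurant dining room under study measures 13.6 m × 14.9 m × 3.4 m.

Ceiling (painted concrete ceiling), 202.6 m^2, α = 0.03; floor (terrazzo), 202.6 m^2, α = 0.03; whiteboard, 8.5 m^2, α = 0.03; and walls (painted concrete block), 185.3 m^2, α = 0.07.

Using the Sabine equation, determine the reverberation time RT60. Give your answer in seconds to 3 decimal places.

4.370 sec

Total absorption A = 202.6*0.03 + 202.6*0.03 + 8.5*0.03 + 185.3*0.07
  = 6.078 + 6.078 + 0.255 + 12.971 = 25.382 m^2 sabins.
V = 13.6·14.9·3.4 = 688.976 m³.
RT60 = 0.161 · V / A = 0.161 × 688.976 / 25.382 = 4.370 s.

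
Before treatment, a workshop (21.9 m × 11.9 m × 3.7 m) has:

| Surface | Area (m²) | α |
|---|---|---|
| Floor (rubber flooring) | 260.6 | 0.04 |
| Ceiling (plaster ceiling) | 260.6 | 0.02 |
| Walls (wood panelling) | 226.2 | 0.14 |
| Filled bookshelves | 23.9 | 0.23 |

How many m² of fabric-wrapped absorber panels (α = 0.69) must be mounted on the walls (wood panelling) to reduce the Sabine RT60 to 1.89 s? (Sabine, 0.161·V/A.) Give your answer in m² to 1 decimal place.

A₁ = Σ Sᵢαᵢ = 260.6×0.04 + 260.6×0.02 + 226.2×0.14 + 23.9×0.23 = 52.801 sabins.
V = 964.257 m³. Target absorption A₂ = 0.161 × 964.257 / 1.89 = 82.140 sabins.
ΔA needed = 82.140 − 52.801 = 29.339 sabins.
Each m² of panel replacing the walls (wood panelling) adds (0.69 − 0.14) = 0.55 sabins.
Area = ΔA/Δα = 29.339/0.55 = 53.3 m².

53.3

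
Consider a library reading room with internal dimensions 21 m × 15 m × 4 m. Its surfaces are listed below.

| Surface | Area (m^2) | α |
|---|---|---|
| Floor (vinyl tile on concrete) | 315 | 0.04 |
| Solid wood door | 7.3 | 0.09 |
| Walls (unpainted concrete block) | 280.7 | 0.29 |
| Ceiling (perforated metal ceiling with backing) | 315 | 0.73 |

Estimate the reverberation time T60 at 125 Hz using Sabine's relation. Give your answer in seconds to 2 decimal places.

0.62 sec

Summing Sᵢαᵢ: 12.600 + 0.657 + 81.403 + 229.950 → A = 324.610 sabins.
V = 21·15·4 = 1260 m³.
T = 0.161 V/A = 0.161·1260/324.610 = 0.62 s.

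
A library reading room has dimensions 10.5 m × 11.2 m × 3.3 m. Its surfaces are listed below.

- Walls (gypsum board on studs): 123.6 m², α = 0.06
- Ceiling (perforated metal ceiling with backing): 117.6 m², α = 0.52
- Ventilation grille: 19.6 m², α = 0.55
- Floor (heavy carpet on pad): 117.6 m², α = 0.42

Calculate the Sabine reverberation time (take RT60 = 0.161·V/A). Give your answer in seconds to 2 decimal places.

0.49 s

A = Σ Sᵢαᵢ = 123.6×0.06 + 117.6×0.52 + 19.6×0.55 + 117.6×0.42 = 128.740 sabins.
Volume V = 10.5 × 11.2 × 3.3 = 388.08 m³.
T = 0.161 V/A = 0.161·388.08/128.740 = 0.49 s.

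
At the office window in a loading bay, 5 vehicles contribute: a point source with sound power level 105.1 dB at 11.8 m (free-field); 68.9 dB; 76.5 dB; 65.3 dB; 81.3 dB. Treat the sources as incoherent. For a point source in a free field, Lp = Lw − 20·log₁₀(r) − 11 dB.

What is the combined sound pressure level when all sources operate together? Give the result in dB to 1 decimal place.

Source at 11.8 m: Lp = 105.1 − 20·log₁₀(11.8) − 11 = 72.7 dB.
Sum in the linear (power) domain: Σ 10^(Lᵢ/10) = 10^(72.7/10) + 10^(68.9/10) + 10^(76.5/10) + 10^(65.3/10) + 10^(81.3/10) = 2.093e+08.
Back to dB: 10·log₁₀ Σ = 83.2 dB.

83.2 dB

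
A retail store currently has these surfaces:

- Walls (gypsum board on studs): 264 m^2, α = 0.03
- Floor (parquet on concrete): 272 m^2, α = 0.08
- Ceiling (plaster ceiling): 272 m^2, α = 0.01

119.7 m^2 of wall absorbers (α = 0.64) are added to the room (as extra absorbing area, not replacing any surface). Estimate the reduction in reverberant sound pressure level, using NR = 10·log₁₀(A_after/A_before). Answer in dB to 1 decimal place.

Summing Sᵢαᵢ: 7.920 + 21.760 + 2.720 → A_before = 32.400 sabins.
Treatment contributes 119.7·0.64 = 76.608 sabins.
A_after = 32.400 + 76.608 = 109.008 sabins.
NR = 10·log₁₀(109.008/32.400) = 5.3 dB.

5.3 dB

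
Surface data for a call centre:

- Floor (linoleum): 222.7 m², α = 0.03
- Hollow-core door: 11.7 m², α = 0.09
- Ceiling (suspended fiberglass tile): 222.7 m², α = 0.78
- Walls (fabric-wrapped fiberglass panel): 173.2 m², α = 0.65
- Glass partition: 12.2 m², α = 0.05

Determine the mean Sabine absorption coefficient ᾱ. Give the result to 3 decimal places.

S = Σ Sᵢ = 222.7 + 11.7 + 222.7 + 173.2 + 12.2 = 642.5 m².
A = 222.7×0.03 + 11.7×0.09 + 222.7×0.78 + 173.2×0.65 + 12.2×0.05 = 294.630 sabins.
ᾱ = A/S = 0.459.

0.459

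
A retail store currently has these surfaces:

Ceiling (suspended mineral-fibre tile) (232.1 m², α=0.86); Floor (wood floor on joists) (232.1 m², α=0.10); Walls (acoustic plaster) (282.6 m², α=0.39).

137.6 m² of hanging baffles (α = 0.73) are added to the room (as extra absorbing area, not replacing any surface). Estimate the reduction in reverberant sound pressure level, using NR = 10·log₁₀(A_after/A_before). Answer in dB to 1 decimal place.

Summing Sᵢαᵢ: 199.606 + 23.210 + 110.214 → A_before = 333.030 sabins.
Treatment contributes 137.6·0.73 = 100.448 sabins.
A_after = 333.030 + 100.448 = 433.478 sabins.
NR = 10·log₁₀(433.478/333.030) = 1.1 dB.

1.1 dB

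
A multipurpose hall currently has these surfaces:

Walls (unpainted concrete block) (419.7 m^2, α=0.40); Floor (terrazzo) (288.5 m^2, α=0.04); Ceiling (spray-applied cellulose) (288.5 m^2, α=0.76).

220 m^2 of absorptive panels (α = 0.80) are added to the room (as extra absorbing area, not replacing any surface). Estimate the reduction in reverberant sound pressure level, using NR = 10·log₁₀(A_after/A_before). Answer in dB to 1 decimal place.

1.6 dB

A_before = Σ Sᵢαᵢ = 419.7*0.40 + 288.5*0.04 + 288.5*0.76 = 398.680 sabins.
Added absorption = 220 × 0.80 = 176.000 sabins.
A_after = 398.680 + 176.000 = 574.680 sabins.
Reduction = 10 log₁₀(A_after/A_before) = 10 log₁₀(1.4415) = 1.6 dB.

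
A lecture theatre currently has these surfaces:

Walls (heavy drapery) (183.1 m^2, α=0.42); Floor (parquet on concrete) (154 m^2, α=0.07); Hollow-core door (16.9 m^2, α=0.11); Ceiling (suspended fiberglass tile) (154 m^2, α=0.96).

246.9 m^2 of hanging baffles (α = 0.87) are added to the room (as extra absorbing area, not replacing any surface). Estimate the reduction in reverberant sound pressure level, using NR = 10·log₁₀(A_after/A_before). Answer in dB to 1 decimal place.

A_before = Σ Sᵢαᵢ = 183.1×0.42 + 154×0.07 + 16.9×0.11 + 154×0.96 = 237.381 sabins.
Treatment contributes 246.9·0.87 = 214.803 sabins.
A_after = 237.381 + 214.803 = 452.184 sabins.
NR = 10·log₁₀(452.184/237.381) = 2.8 dB.

2.8 dB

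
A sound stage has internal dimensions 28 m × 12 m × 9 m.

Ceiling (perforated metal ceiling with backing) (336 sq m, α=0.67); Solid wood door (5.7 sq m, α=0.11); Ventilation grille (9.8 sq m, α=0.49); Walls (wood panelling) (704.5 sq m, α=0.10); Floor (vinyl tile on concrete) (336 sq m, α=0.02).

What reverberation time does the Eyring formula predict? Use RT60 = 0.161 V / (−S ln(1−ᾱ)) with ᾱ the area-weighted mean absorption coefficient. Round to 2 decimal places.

1.40 s

S = Σ Sᵢ = 1392.0 sq m.
Absorption A = 336·0.67 + 5.7·0.11 + 9.8·0.49 + 704.5·0.10 + 336·0.02 = 307.719 sabins.
ᾱ = 307.719 / 1392.0 = 0.2211.
Eyring denominator: −S ln(1−ᾱ) = 347.823.
V = 28 × 12 × 9 = 3024 m³.
RT60 = 0.161 × 3024 / 347.823 = 1.40 s.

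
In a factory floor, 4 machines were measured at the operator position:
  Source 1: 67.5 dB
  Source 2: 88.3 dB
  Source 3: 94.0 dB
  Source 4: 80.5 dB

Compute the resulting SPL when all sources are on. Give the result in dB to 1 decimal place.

Σ 10^(Lᵢ/10) = 3.306e+09.
Combined level = 10 log₁₀(3.306e+09) = 95.2 dB.

95.2 dB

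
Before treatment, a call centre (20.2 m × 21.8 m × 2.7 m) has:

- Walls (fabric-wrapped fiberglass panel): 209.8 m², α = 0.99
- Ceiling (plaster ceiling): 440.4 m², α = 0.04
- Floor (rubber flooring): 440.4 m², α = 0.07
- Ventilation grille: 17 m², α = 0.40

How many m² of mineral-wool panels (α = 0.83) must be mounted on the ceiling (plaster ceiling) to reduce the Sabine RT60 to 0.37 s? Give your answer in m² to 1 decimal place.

322.0

A₁ = Σ Sᵢαᵢ = 209.8×0.99 + 440.4×0.04 + 440.4×0.07 + 17×0.40 = 262.946 sabins.
V = 1188.972 m³. Target absorption A₂ = 0.161 × 1188.972 / 0.37 = 517.363 sabins.
ΔA needed = 517.363 − 262.946 = 254.417 sabins.
Each m² of panel replacing the ceiling (plaster ceiling) adds (0.83 − 0.04) = 0.79 sabins.
Area = ΔA/Δα = 254.417/0.79 = 322.0 m².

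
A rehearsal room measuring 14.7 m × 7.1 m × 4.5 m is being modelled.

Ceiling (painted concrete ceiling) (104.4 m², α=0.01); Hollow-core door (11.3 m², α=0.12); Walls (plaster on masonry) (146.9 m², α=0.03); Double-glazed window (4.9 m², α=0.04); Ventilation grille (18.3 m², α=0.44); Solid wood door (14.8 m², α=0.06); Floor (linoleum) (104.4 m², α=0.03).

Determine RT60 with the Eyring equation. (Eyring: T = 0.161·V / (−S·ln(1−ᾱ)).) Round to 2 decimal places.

Total surface area S = 104.4 + 11.3 + 146.9 + 4.9 + 18.3 + 14.8 + 104.4 = 405.0 m².
Σ(Sᵢαᵢ) = 104.4·0.01 + 11.3·0.12 + 146.9·0.03 + 4.9·0.04 + 18.3·0.44 + 14.8·0.06 + 104.4·0.03 = 19.075.
Mean coefficient ᾱ = A/S = 0.0471.
−S·ln(1−ᾱ) = −405.0 × ln(1 − 0.0471) = 19.539.
V = 14.7 × 7.1 × 4.5 = 469.665 m³.
T = 0.161·V/[−S·ln(1−ᾱ)] = 0.161·469.665/19.539 = 3.87 s.

3.87 s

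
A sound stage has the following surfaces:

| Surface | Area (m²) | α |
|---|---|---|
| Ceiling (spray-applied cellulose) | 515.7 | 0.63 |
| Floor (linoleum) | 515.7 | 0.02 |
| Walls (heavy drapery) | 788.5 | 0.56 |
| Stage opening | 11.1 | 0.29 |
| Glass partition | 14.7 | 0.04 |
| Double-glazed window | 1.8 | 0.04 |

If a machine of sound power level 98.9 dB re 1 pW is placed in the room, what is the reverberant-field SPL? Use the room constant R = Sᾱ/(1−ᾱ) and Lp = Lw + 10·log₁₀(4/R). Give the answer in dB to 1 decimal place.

73.6 dB

A = 780.644 sabins; S = 1847.5 m².
ᾱ = 0.4225, so room constant R = A/(1−ᾱ) = 1351.765 m².
Lp = Lw + 10 log₁₀(4/R) = 98.9 -25.29 = 73.6 dB.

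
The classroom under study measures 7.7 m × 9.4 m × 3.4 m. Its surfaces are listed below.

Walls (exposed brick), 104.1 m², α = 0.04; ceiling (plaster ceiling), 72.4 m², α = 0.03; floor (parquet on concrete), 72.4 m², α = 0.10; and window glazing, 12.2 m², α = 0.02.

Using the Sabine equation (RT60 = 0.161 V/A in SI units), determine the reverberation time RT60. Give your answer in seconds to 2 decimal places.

2.87 seconds

Equivalent absorption area: A = 104.1×0.04 + 72.4×0.03 + 72.4×0.10 + 12.2×0.02 = 13.820 m².
Room volume: 246.092 m³.
RT60 = 0.161 · V / A = 0.161 × 246.092 / 13.820 = 2.87 s.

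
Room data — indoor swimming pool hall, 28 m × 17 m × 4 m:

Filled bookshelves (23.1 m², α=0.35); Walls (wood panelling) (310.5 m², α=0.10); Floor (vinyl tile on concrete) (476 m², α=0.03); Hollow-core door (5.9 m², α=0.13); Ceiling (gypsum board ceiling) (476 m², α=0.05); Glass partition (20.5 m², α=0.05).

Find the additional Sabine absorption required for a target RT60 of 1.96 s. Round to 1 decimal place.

Equivalent absorption area: A₁ = 23.1*0.35 + 310.5*0.10 + 476*0.03 + 5.9*0.13 + 476*0.05 + 20.5*0.05 = 79.007 m².
V = 1904 m³. Required absorption A₂ = 0.161 × 1904 / 1.96 = 156.400 sabins.
Shortfall: 156.400 − 79.007 = 77.4 sabins.

77.4 sabins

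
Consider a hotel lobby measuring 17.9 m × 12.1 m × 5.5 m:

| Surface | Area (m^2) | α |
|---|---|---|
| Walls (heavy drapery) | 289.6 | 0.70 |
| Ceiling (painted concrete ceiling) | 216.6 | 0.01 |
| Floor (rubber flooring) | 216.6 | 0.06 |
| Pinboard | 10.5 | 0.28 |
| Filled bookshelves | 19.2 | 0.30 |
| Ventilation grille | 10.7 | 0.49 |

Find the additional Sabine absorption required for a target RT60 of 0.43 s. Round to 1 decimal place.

Equivalent absorption area: A₁ = 289.6*0.70 + 216.6*0.01 + 216.6*0.06 + 10.5*0.28 + 19.2*0.30 + 10.7*0.49 = 231.825 m^2.
Target A₂ = 0.161·1191.245/0.43 = 446.024 sabins (V = 1191.245 m³).
ΔA = A₂ − A₁ = 446.024 − 231.825 = 214.2 sabins.

214.2 sabins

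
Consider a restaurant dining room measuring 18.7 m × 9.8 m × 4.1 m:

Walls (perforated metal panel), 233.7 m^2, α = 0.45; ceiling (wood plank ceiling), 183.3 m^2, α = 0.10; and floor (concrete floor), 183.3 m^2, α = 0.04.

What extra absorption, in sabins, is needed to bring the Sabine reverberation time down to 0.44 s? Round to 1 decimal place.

Summing Sᵢαᵢ: 105.165 + 18.330 + 7.332 → A₁ = 130.827 sabins.
For T = 0.44 s, need A₂ = 0.161·V/T = 0.161·751.366/0.44 = 274.932 sabins.
ΔA = A₂ − A₁ = 274.932 − 130.827 = 144.1 sabins.

144.1 sabins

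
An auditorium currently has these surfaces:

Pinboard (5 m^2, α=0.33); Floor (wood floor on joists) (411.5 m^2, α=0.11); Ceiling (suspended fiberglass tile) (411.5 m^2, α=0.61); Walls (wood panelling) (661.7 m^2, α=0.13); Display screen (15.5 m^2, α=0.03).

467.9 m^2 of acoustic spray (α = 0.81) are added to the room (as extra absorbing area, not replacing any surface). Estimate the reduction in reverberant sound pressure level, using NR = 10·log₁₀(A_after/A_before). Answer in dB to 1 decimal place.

3.0 dB

Total absorption A_before = 5·0.33 + 411.5·0.11 + 411.5·0.61 + 661.7·0.13 + 15.5·0.03
  = 1.650 + 45.265 + 251.015 + 86.021 + 0.465 = 384.416 m^2 sabins.
Treatment contributes 467.9·0.81 = 378.999 sabins.
A_after = 384.416 + 378.999 = 763.415 sabins.
NR = 10·log₁₀(763.415/384.416) = 3.0 dB.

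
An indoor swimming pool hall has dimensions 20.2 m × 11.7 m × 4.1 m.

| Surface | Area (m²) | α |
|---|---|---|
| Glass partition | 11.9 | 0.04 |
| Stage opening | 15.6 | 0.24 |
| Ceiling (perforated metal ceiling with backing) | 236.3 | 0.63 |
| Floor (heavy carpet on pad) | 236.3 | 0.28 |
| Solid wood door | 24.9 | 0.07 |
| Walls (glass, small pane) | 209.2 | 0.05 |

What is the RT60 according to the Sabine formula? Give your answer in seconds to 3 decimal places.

0.674 s

Summing Sᵢαᵢ: 0.476 + 3.744 + 148.869 + 66.164 + 1.743 + 10.460 → A = 231.456 sabins.
Volume V = 20.2 × 11.7 × 4.1 = 968.994 m³.
T = 0.161 V/A = 0.161·968.994/231.456 = 0.674 s.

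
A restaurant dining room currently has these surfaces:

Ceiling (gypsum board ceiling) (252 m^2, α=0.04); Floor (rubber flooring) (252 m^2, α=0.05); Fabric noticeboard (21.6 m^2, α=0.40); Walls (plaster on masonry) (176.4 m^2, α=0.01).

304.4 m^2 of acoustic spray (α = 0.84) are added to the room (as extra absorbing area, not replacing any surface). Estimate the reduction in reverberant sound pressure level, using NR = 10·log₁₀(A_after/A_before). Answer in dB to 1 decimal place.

9.4 dB

Total absorption A_before = 252*0.04 + 252*0.05 + 21.6*0.40 + 176.4*0.01
  = 10.080 + 12.600 + 8.640 + 1.764 = 33.084 m^2 sabins.
Added absorption = 304.4 × 0.84 = 255.696 sabins.
A_after = 33.084 + 255.696 = 288.780 sabins.
NR = 10·log₁₀(288.780/33.084) = 9.4 dB.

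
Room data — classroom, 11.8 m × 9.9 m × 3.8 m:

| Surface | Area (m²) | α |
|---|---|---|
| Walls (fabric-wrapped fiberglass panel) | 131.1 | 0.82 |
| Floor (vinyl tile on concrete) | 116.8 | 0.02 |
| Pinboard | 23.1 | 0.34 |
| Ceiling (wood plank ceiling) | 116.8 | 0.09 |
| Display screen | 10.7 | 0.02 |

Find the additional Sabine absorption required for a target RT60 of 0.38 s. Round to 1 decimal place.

A₁ = Σ Sᵢαᵢ = 131.1*0.82 + 116.8*0.02 + 23.1*0.34 + 116.8*0.09 + 10.7*0.02 = 128.418 sabins.
V = 443.916 m³. Required absorption A₂ = 0.161 × 443.916 / 0.38 = 188.080 sabins.
ΔA = A₂ − A₁ = 188.080 − 128.418 = 59.7 sabins.

59.7 sabins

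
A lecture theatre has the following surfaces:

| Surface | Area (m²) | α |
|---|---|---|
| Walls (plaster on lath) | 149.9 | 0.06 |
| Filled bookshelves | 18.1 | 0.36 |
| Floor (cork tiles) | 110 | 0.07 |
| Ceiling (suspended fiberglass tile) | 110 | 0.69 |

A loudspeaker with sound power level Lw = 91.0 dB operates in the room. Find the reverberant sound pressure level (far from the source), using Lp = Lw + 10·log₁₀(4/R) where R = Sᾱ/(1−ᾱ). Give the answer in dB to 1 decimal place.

75.8 dB

A = 99.110 sabins; S = 388.0 m².
ᾱ = 99.110/388.0 = 0.2554; R = Sᾱ/(1−ᾱ) = 99.110/(1−0.2554) = 133.105 m².
Lp = Lw + 10 log₁₀(4/R) = 91.0 -15.22 = 75.8 dB.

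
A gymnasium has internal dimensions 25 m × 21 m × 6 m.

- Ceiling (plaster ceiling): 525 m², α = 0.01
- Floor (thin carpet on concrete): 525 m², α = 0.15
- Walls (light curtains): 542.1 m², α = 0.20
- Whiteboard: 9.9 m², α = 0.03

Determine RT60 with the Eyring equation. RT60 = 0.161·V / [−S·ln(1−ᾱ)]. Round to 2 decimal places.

S = Σ Sᵢ = 1602.0 m².
Absorption A = 525×0.01 + 525×0.15 + 542.1×0.20 + 9.9×0.03 = 192.717 sabins.
Mean coefficient ᾱ = A/S = 0.1203.
−S·ln(1−ᾱ) = −1602.0 × ln(1 − 0.1203) = 205.335.
V = 25 × 21 × 6 = 3150 m³.
RT60 = 0.161 × 3150 / 205.335 = 2.47 s.

2.47 seconds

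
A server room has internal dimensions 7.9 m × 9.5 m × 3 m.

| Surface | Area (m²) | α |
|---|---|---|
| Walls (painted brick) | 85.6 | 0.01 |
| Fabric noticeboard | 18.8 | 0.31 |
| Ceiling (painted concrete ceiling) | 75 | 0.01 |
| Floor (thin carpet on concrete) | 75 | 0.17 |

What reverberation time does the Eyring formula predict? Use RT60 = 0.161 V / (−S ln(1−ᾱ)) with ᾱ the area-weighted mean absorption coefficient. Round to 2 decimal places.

1.72 sec

S = Σ Sᵢ = 254.4 m².
Σ(Sᵢαᵢ) = 85.6·0.01 + 18.8·0.31 + 75·0.01 + 75·0.17 = 20.184.
ᾱ = 20.184 / 254.4 = 0.0793.
−S·ln(1−ᾱ) = −254.4 × ln(1 − 0.0793) = 21.019.
V = 7.9 × 9.5 × 3 = 225.15 m³.
T = 0.161·V/[−S·ln(1−ᾱ)] = 0.161·225.15/21.019 = 1.72 s.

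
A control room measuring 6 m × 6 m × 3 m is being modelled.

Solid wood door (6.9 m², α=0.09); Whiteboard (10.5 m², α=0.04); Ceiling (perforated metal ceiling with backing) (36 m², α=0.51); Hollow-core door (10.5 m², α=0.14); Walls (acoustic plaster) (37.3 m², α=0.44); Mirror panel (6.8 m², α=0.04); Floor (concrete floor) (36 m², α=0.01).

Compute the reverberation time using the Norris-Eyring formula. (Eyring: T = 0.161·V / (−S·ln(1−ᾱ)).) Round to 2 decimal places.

Total surface area S = 6.9 + 10.5 + 36 + 10.5 + 37.3 + 6.8 + 36 = 144.0 m².
Σ(Sᵢαᵢ) = 6.9×0.09 + 10.5×0.04 + 36×0.51 + 10.5×0.14 + 37.3×0.44 + 6.8×0.04 + 36×0.01 = 37.915.
ᾱ = 37.915 / 144.0 = 0.2633.
Eyring denominator: −S ln(1−ᾱ) = 44.003.
V = 6 × 6 × 3 = 108 m³.
RT60 = 0.161 × 108 / 44.003 = 0.40 s.

0.40 sec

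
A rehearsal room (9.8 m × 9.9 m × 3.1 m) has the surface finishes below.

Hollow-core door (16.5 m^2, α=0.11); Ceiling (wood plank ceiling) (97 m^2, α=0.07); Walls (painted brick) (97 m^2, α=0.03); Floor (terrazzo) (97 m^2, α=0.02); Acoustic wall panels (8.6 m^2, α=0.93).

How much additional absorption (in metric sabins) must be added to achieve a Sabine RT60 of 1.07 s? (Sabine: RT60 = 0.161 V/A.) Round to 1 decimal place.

23.8 sabins

Equivalent absorption area: A₁ = 16.5×0.11 + 97×0.07 + 97×0.03 + 97×0.02 + 8.6×0.93 = 21.453 m^2.
For T = 1.07 s, need A₂ = 0.161·V/T = 0.161·300.762/1.07 = 45.255 sabins.
Additional absorption ΔA = 45.255 − 21.453 = 23.8 sabins.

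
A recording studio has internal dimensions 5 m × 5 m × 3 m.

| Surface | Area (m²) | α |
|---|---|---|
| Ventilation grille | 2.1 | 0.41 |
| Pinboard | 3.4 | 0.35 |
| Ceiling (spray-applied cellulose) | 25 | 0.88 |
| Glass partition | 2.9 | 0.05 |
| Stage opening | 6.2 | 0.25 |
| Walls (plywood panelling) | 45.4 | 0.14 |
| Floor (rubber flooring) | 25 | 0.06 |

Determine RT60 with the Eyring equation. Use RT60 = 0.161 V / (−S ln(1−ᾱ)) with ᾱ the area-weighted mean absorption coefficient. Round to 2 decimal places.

0.30 seconds

S = Σ Sᵢ = 110.0 m².
Σ(Sᵢαᵢ) = 2.1×0.41 + 3.4×0.35 + 25×0.88 + 2.9×0.05 + 6.2×0.25 + 45.4×0.14 + 25×0.06 = 33.602.
ᾱ = 33.602 / 110.0 = 0.3055.
Eyring denominator: −S ln(1−ᾱ) = 40.102.
V = 5 × 5 × 3 = 75 m³.
T = 0.161·V/[−S·ln(1−ᾱ)] = 0.161·75/40.102 = 0.30 s.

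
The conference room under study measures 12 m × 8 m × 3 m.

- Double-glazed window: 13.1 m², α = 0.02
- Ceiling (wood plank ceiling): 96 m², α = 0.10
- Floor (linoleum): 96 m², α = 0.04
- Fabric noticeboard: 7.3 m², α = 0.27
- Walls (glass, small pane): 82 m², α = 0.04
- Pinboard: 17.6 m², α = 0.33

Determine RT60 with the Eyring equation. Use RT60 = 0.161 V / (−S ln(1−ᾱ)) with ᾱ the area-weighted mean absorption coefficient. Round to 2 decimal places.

Total surface area S = 13.1 + 96 + 96 + 7.3 + 82 + 17.6 = 312.0 m².
Σ(Sᵢαᵢ) = 13.1×0.02 + 96×0.10 + 96×0.04 + 7.3×0.27 + 82×0.04 + 17.6×0.33 = 24.761.
Mean coefficient ᾱ = A/S = 0.0794.
Eyring denominator: −S ln(1−ᾱ) = 25.812.
V = 12 × 8 × 3 = 288 m³.
T = 0.161·V/[−S·ln(1−ᾱ)] = 0.161·288/25.812 = 1.80 s.

1.80 seconds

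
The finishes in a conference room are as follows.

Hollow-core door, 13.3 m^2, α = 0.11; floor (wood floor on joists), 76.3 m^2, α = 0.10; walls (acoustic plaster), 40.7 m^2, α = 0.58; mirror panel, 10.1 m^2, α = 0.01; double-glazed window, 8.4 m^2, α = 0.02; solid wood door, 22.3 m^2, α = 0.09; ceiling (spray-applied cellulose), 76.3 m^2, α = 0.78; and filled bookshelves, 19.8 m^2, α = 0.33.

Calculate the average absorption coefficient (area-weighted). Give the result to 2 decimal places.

S = Σ Sᵢ = 13.3 + 76.3 + 40.7 + 10.1 + 8.4 + 22.3 + 76.3 + 19.8 = 267.2 m^2.
Σ(Sᵢαᵢ) = 13.3·0.11 + 76.3·0.10 + 40.7·0.58 + 10.1·0.01 + 8.4·0.02 + 22.3·0.09 + 76.3·0.78 + 19.8·0.33 = 101.023.
ᾱ = A/S = 0.38.

0.38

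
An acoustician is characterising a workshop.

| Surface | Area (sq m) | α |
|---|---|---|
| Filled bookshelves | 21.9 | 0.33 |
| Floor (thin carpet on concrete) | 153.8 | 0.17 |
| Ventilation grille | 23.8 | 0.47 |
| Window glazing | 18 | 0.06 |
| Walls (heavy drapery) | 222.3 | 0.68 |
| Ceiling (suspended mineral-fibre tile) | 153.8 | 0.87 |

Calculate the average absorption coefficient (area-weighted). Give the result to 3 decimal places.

Total surface area S = 593.6 sq m.
Weighted sum Σ Sα = 330.609.
ᾱ = 330.609 / 593.6 = 0.557.

0.557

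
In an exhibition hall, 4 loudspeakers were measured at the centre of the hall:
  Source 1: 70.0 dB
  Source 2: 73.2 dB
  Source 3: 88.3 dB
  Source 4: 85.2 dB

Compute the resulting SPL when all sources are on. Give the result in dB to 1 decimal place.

90.2 dB

Σ 10^(Lᵢ/10) = 1.038e+09.
Combined level = 10 log₁₀(1.038e+09) = 90.2 dB.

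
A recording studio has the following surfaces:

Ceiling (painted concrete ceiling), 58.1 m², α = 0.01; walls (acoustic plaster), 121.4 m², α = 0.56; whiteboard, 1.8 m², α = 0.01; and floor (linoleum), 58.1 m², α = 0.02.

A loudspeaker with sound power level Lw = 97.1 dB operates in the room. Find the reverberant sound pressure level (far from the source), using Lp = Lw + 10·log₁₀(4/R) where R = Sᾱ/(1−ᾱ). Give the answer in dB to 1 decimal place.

Σ(Sᵢαᵢ) = 58.1×0.01 + 121.4×0.56 + 1.8×0.01 + 58.1×0.02 = 69.745; total area S = 239.4 m².
ᾱ = 69.745/239.4 = 0.2913; R = Sᾱ/(1−ᾱ) = 69.745/(1−0.2913) = 98.413 m².
Lp = 97.1 + 10·log₁₀(4/98.413) = 97.1 + (-13.91) = 83.2 dB.

83.2 dB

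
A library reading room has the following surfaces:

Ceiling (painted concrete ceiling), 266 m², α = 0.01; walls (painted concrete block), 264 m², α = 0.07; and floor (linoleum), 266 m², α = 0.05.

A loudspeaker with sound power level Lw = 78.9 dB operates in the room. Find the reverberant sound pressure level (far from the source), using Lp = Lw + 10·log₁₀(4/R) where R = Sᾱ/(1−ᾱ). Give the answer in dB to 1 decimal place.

69.4 dB

Σ(Sᵢαᵢ) = 266·0.01 + 264·0.07 + 266·0.05 = 34.440; total area S = 796.0 m².
ᾱ = 0.0433, so room constant R = A/(1−ᾱ) = 35.999 m².
Lp = Lw + 10 log₁₀(4/R) = 78.9 -9.54 = 69.4 dB.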